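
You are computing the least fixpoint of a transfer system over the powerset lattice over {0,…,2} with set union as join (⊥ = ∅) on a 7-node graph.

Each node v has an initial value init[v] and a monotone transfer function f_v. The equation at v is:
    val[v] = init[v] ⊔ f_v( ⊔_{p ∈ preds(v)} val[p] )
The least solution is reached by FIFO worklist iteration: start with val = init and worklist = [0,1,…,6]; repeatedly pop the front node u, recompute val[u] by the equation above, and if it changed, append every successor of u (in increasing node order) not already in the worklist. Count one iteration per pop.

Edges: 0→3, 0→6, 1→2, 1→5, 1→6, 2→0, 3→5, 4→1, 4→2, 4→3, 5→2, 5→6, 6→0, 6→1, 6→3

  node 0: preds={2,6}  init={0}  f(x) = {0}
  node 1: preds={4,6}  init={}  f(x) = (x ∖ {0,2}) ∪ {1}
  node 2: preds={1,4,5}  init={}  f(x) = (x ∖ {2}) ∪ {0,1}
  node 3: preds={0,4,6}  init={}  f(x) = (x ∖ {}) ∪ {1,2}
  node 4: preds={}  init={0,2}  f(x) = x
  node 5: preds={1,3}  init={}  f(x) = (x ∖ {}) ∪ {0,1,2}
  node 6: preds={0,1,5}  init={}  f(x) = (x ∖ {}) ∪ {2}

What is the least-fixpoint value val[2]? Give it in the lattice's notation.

Worklist (11 pops):
  #1 pop 0: in={} → {0} (no change)
  #2 pop 1: in={0,2} → {1} (was {}); enqueue []
  #3 pop 2: in={0,1,2} → {0,1} (was {}); enqueue [0]
  #4 pop 3: in={0,2} → {0,1,2} (was {}); enqueue []
  #5 pop 4: in={} → {0,2} (no change)
  #6 pop 5: in={0,1,2} → {0,1,2} (was {}); enqueue [2]
  #7 pop 6: in={0,1,2} → {0,1,2} (was {}); enqueue [1,3]
  #8 pop 0: in={0,1,2} → {0} (no change)
  #9 pop 2: in={0,1,2} → {0,1} (no change)
  #10 pop 1: in={0,1,2} → {1} (no change)
  #11 pop 3: in={0,1,2} → {0,1,2} (no change)

Fixpoint:
  val[0] = {0}
  val[1] = {1}
  val[2] = {0,1}
  val[3] = {0,1,2}
  val[4] = {0,2}
  val[5] = {0,1,2}
  val[6] = {0,1,2}

{0,1}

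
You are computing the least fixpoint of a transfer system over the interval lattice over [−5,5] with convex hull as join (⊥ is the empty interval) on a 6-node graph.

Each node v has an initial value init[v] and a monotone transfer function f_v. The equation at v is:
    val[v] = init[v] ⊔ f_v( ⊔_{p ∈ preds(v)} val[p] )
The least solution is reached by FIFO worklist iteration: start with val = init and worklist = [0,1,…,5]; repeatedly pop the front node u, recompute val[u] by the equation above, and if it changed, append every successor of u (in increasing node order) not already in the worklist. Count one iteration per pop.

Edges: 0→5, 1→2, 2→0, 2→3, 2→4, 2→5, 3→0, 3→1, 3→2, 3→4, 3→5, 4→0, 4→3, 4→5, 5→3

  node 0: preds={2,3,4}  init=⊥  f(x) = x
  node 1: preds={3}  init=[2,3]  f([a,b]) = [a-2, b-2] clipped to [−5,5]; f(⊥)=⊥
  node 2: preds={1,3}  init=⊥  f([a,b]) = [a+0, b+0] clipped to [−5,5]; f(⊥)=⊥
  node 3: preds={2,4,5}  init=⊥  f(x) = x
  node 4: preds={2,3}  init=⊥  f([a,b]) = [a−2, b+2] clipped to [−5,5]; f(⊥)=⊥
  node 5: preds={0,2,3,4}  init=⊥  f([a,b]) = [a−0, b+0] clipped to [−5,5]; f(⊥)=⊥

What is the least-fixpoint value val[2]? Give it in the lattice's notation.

[-5,5]

Worklist (35 pops):
  #1 pop 0: in=⊥ → ⊥ (no change)
  #2 pop 1: in=⊥ → [2,3] (no change)
  #3 pop 2: in=[2,3] → [2,3] (was ⊥); enqueue [0]
  #4 pop 3: in=[2,3] → [2,3] (was ⊥); enqueue [1,2]
  #5 pop 4: in=[2,3] → [0,5] (was ⊥); enqueue [3]
  #6 pop 5: in=[0,5] → [0,5] (was ⊥); enqueue []
  #7 pop 0: in=[0,5] → [0,5] (was ⊥); enqueue [5]
  #8 pop 1: in=[2,3] → [0,3] (was [2,3]); enqueue []
  #9 pop 2: in=[0,3] → [0,3] (was [2,3]); enqueue [0,4]
  #10 pop 3: in=[0,5] → [0,5] (was [2,3]); enqueue [1,2]
  #11 pop 5: in=[0,5] → [0,5] (no change)
  #12 pop 0: in=[0,5] → [0,5] (no change)
  #13 pop 4: in=[0,5] → [-2,5] (was [0,5]); enqueue [0,3,5]
  #14 pop 1: in=[0,5] → [-2,3] (was [0,3]); enqueue []
  #15 pop 2: in=[-2,5] → [-2,5] (was [0,3]); enqueue [4]
  #16 pop 0: in=[-2,5] → [-2,5] (was [0,5]); enqueue []
  #17 pop 3: in=[-2,5] → [-2,5] (was [0,5]); enqueue [0,1,2]
  #18 pop 5: in=[-2,5] → [-2,5] (was [0,5]); enqueue [3]
  #19 pop 4: in=[-2,5] → [-4,5] (was [-2,5]); enqueue [5]
  #20 pop 0: in=[-4,5] → [-4,5] (was [-2,5]); enqueue []
  #21 pop 1: in=[-2,5] → [-4,3] (was [-2,3]); enqueue []
  #22 pop 2: in=[-4,5] → [-4,5] (was [-2,5]); enqueue [0,4]
  #23 pop 3: in=[-4,5] → [-4,5] (was [-2,5]); enqueue [1,2]
  #24 pop 5: in=[-4,5] → [-4,5] (was [-2,5]); enqueue [3]
  #25 pop 0: in=[-4,5] → [-4,5] (no change)
  #26 pop 4: in=[-4,5] → [-5,5] (was [-4,5]); enqueue [0,5]
  #27 pop 1: in=[-4,5] → [-5,3] (was [-4,3]); enqueue []
  #28 pop 2: in=[-5,5] → [-5,5] (was [-4,5]); enqueue [4]
  #29 pop 3: in=[-5,5] → [-5,5] (was [-4,5]); enqueue [1,2]
  #30 pop 0: in=[-5,5] → [-5,5] (was [-4,5]); enqueue []
  #31 pop 5: in=[-5,5] → [-5,5] (was [-4,5]); enqueue [3]
  #32 pop 4: in=[-5,5] → [-5,5] (no change)
  #33 pop 1: in=[-5,5] → [-5,3] (no change)
  #34 pop 2: in=[-5,5] → [-5,5] (no change)
  #35 pop 3: in=[-5,5] → [-5,5] (no change)

Fixpoint:
  val[0] = [-5,5]
  val[1] = [-5,3]
  val[2] = [-5,5]
  val[3] = [-5,5]
  val[4] = [-5,5]
  val[5] = [-5,5]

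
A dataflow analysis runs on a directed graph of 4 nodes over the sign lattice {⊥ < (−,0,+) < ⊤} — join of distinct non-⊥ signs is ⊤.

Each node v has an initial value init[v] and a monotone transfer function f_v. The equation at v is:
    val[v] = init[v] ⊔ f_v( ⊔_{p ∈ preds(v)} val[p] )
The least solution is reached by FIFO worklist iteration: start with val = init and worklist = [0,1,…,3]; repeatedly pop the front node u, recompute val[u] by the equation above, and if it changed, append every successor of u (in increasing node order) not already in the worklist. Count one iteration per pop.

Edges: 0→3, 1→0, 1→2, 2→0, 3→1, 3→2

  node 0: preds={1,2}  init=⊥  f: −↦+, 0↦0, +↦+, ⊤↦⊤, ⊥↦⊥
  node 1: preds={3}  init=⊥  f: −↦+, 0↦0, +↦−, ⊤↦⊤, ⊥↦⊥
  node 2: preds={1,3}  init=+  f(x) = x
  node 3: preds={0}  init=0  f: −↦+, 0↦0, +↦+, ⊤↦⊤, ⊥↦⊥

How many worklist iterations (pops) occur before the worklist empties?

9

Worklist (9 pops):
  #1 pop 0: in=+ → + (was ⊥); enqueue []
  #2 pop 1: in=0 → 0 (was ⊥); enqueue [0]
  #3 pop 2: in=0 → ⊤ (was +); enqueue []
  #4 pop 3: in=+ → ⊤ (was 0); enqueue [1,2]
  #5 pop 0: in=⊤ → ⊤ (was +); enqueue [3]
  #6 pop 1: in=⊤ → ⊤ (was 0); enqueue [0]
  #7 pop 2: in=⊤ → ⊤ (no change)
  #8 pop 3: in=⊤ → ⊤ (no change)
  #9 pop 0: in=⊤ → ⊤ (no change)

Fixpoint:
  val[0] = ⊤
  val[1] = ⊤
  val[2] = ⊤
  val[3] = ⊤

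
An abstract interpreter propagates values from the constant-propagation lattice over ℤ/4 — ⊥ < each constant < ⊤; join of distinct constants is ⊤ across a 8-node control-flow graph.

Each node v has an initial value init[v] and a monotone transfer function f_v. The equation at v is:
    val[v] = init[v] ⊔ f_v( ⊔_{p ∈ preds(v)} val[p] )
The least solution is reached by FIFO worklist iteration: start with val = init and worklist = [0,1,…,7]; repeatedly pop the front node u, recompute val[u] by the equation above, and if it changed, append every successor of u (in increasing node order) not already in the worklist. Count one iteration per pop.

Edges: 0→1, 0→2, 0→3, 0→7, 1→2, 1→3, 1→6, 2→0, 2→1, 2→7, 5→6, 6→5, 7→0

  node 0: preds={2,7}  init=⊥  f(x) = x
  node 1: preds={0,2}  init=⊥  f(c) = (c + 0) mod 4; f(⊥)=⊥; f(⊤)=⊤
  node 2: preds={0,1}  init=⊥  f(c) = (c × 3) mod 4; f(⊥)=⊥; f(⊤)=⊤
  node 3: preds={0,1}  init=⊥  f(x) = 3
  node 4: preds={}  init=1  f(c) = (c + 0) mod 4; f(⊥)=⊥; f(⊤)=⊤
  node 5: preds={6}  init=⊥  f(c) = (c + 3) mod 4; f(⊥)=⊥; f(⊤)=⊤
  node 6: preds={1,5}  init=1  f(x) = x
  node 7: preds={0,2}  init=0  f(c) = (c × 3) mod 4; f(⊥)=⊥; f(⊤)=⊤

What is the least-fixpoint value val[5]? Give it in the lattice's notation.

⊤

Worklist (12 pops):
  #1 pop 0: in=0 → 0 (was ⊥); enqueue []
  #2 pop 1: in=0 → 0 (was ⊥); enqueue []
  #3 pop 2: in=0 → 0 (was ⊥); enqueue [0,1]
  #4 pop 3: in=0 → 3 (was ⊥); enqueue []
  #5 pop 4: in=⊥ → 1 (no change)
  #6 pop 5: in=1 → 0 (was ⊥); enqueue []
  #7 pop 6: in=0 → ⊤ (was 1); enqueue [5]
  #8 pop 7: in=0 → 0 (no change)
  #9 pop 0: in=0 → 0 (no change)
  #10 pop 1: in=0 → 0 (no change)
  #11 pop 5: in=⊤ → ⊤ (was 0); enqueue [6]
  #12 pop 6: in=⊤ → ⊤ (no change)

Fixpoint:
  val[0] = 0
  val[1] = 0
  val[2] = 0
  val[3] = 3
  val[4] = 1
  val[5] = ⊤
  val[6] = ⊤
  val[7] = 0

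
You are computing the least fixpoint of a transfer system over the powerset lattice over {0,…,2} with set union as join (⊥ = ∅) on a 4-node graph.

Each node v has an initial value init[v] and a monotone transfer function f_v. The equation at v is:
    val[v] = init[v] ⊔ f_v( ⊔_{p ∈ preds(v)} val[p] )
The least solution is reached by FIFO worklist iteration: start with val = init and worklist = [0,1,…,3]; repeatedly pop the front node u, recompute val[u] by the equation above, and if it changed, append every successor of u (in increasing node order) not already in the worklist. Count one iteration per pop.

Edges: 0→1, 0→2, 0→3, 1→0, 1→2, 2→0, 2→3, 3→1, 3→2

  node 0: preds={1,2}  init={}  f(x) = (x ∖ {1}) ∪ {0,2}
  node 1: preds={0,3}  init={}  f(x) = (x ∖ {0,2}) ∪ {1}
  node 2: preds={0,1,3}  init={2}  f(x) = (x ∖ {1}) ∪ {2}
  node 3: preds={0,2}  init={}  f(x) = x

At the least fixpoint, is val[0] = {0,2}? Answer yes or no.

Iteration log — 7 steps:
  step 1. node 0  ⊔preds={2}  new={0,2}  old={}  +wl: 
  step 2. node 1  ⊔preds={0,2}  new={1}  old={}  +wl: 0
  step 3. node 2  ⊔preds={0,1,2}  new={0,2}  old={2}  +wl: 
  step 4. node 3  ⊔preds={0,2}  new={0,2}  old={}  +wl: 1,2
  step 5. node 0  ⊔preds={0,1,2}  new={0,2}  stable
  step 6. node 1  ⊔preds={0,2}  new={1}  stable
  step 7. node 2  ⊔preds={0,1,2}  new={0,2}  stable

Least fixpoint reached:
  node 0: {0,2}
  node 1: {1}
  node 2: {0,2}
  node 3: {0,2}

yes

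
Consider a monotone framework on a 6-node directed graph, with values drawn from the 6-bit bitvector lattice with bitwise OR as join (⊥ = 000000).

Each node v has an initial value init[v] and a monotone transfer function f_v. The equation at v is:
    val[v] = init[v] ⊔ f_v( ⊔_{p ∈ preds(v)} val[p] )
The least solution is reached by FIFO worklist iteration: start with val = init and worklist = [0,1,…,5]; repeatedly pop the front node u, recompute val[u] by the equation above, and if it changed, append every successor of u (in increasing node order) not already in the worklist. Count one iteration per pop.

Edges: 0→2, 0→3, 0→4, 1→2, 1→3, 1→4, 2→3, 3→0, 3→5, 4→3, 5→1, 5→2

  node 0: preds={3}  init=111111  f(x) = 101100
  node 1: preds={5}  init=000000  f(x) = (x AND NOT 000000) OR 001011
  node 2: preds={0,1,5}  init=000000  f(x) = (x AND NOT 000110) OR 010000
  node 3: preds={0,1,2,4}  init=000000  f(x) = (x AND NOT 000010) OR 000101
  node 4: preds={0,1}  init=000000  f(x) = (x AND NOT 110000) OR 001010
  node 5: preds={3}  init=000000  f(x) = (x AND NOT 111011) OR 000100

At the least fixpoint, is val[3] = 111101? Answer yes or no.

Worklist (12 pops):
  #1 pop 0: in=000000 → 111111 (no change)
  #2 pop 1: in=000000 → 001011 (was 000000); enqueue []
  #3 pop 2: in=111111 → 111001 (was 000000); enqueue []
  #4 pop 3: in=111111 → 111101 (was 000000); enqueue [0]
  #5 pop 4: in=111111 → 001111 (was 000000); enqueue [3]
  #6 pop 5: in=111101 → 000100 (was 000000); enqueue [1,2]
  #7 pop 0: in=111101 → 111111 (no change)
  #8 pop 3: in=111111 → 111101 (no change)
  #9 pop 1: in=000100 → 001111 (was 001011); enqueue [3,4]
  #10 pop 2: in=111111 → 111001 (no change)
  #11 pop 3: in=111111 → 111101 (no change)
  #12 pop 4: in=111111 → 001111 (no change)

Fixpoint:
  val[0] = 111111
  val[1] = 001111
  val[2] = 111001
  val[3] = 111101
  val[4] = 001111
  val[5] = 000100

yes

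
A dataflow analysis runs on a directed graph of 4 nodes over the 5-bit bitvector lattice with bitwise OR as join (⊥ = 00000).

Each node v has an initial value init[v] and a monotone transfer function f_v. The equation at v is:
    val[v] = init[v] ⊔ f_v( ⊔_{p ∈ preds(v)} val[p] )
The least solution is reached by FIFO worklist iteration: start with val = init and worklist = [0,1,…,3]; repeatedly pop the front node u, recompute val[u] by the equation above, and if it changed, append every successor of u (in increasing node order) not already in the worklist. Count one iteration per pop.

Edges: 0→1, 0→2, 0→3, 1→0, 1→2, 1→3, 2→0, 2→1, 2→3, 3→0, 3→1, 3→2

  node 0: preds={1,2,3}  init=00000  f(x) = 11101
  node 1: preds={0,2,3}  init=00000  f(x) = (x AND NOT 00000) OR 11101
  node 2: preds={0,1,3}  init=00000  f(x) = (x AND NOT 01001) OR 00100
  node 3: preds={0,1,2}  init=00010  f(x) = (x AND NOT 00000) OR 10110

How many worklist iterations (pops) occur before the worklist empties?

Iteration log — 7 steps:
  step 1. node 0  ⊔preds=00010  new=11101  old=00000  +wl: 
  step 2. node 1  ⊔preds=11111  new=11111  old=00000  +wl: 0
  step 3. node 2  ⊔preds=11111  new=10110  old=00000  +wl: 1
  step 4. node 3  ⊔preds=11111  new=11111  old=00010  +wl: 2
  step 5. node 0  ⊔preds=11111  new=11101  stable
  step 6. node 1  ⊔preds=11111  new=11111  stable
  step 7. node 2  ⊔preds=11111  new=10110  stable

Least fixpoint reached:
  node 0: 11101
  node 1: 11111
  node 2: 10110
  node 3: 11111

7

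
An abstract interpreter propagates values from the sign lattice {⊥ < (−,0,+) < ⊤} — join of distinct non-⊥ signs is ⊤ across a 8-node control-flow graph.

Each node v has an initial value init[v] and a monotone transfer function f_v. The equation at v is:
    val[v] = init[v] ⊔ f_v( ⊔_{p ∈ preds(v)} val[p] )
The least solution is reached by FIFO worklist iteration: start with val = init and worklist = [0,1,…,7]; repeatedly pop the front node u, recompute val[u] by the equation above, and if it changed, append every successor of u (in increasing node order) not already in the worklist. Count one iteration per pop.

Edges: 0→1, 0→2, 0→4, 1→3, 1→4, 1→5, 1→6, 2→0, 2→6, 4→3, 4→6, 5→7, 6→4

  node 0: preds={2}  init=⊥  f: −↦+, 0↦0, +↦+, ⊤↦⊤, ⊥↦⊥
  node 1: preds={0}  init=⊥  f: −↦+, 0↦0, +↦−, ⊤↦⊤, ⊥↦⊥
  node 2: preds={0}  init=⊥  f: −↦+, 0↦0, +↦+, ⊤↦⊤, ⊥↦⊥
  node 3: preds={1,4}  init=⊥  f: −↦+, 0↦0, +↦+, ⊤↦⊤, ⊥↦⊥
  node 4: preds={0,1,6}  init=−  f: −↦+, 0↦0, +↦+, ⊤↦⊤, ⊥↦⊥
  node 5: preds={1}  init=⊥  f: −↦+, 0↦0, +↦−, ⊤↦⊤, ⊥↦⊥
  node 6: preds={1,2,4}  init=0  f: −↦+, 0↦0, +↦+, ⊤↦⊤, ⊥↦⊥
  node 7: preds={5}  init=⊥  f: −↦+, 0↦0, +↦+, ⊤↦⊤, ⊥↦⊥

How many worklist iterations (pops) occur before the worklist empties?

10

Worklist (10 pops):
  #1 pop 0: in=⊥ → ⊥ (no change)
  #2 pop 1: in=⊥ → ⊥ (no change)
  #3 pop 2: in=⊥ → ⊥ (no change)
  #4 pop 3: in=− → + (was ⊥); enqueue []
  #5 pop 4: in=0 → ⊤ (was −); enqueue [3]
  #6 pop 5: in=⊥ → ⊥ (no change)
  #7 pop 6: in=⊤ → ⊤ (was 0); enqueue [4]
  #8 pop 7: in=⊥ → ⊥ (no change)
  #9 pop 3: in=⊤ → ⊤ (was +); enqueue []
  #10 pop 4: in=⊤ → ⊤ (no change)

Fixpoint:
  val[0] = ⊥
  val[1] = ⊥
  val[2] = ⊥
  val[3] = ⊤
  val[4] = ⊤
  val[5] = ⊥
  val[6] = ⊤
  val[7] = ⊥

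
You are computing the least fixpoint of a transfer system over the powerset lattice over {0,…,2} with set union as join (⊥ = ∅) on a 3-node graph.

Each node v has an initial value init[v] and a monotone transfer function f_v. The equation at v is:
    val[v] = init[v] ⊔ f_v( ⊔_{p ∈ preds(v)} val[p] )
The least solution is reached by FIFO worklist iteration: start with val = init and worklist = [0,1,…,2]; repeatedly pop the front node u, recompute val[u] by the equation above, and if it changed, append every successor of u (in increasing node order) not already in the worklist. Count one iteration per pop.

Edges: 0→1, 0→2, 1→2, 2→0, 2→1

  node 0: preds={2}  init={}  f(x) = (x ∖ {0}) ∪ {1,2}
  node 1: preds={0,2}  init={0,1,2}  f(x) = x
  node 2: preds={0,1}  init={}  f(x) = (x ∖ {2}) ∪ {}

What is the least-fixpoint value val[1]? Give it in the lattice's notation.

{0,1,2}

Trace (5 dequeues):
  [1] u=0 | in {} | out {1,2} | prev {} | push {}
  [2] u=1 | in {1,2} | out {0,1,2} | ==
  [3] u=2 | in {0,1,2} | out {0,1} | prev {} | push {0,1}
  [4] u=0 | in {0,1} | out {1,2} | ==
  [5] u=1 | in {0,1,2} | out {0,1,2} | ==

Converged values:
  [0] {1,2}
  [1] {0,1,2}
  [2] {0,1}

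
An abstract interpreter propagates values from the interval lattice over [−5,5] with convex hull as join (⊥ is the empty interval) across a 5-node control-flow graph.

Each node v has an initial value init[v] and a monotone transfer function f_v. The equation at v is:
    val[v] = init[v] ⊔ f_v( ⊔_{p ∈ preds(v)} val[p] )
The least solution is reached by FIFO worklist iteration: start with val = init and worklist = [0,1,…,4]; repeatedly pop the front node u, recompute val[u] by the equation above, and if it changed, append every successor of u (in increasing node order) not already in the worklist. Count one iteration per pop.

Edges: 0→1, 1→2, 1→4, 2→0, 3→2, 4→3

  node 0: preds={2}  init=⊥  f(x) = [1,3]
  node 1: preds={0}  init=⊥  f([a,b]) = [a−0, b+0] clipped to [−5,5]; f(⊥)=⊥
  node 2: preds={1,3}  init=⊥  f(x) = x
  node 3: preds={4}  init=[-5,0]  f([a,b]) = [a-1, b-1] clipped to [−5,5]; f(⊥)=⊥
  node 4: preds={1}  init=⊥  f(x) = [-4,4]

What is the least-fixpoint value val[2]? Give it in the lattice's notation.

[-5,3]

Worklist (8 pops):
  #1 pop 0: in=⊥ → [1,3] (was ⊥); enqueue []
  #2 pop 1: in=[1,3] → [1,3] (was ⊥); enqueue []
  #3 pop 2: in=[-5,3] → [-5,3] (was ⊥); enqueue [0]
  #4 pop 3: in=⊥ → [-5,0] (no change)
  #5 pop 4: in=[1,3] → [-4,4] (was ⊥); enqueue [3]
  #6 pop 0: in=[-5,3] → [1,3] (no change)
  #7 pop 3: in=[-4,4] → [-5,3] (was [-5,0]); enqueue [2]
  #8 pop 2: in=[-5,3] → [-5,3] (no change)

Fixpoint:
  val[0] = [1,3]
  val[1] = [1,3]
  val[2] = [-5,3]
  val[3] = [-5,3]
  val[4] = [-4,4]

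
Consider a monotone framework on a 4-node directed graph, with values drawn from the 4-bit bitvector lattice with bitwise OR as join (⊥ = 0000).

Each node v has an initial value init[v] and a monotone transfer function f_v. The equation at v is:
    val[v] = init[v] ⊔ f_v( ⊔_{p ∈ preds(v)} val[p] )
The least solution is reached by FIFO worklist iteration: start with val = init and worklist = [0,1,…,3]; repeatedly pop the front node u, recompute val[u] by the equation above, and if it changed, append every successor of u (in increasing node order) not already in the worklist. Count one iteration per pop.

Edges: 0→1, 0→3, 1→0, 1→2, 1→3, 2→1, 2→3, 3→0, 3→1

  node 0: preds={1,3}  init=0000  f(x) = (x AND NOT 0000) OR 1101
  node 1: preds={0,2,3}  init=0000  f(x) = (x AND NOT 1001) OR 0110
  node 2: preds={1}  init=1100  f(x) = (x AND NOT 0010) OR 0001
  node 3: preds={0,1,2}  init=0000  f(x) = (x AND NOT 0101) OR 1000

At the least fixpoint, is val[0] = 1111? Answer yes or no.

yes

Trace (7 dequeues):
  [1] u=0 | in 0000 | out 1101 | prev 0000 | push {}
  [2] u=1 | in 1101 | out 0110 | prev 0000 | push {0}
  [3] u=2 | in 0110 | out 1101 | prev 1100 | push {1}
  [4] u=3 | in 1111 | out 1010 | prev 0000 | push {}
  [5] u=0 | in 1110 | out 1111 | prev 1101 | push {3}
  [6] u=1 | in 1111 | out 0110 | ==
  [7] u=3 | in 1111 | out 1010 | ==

Converged values:
  [0] 1111
  [1] 0110
  [2] 1101
  [3] 1010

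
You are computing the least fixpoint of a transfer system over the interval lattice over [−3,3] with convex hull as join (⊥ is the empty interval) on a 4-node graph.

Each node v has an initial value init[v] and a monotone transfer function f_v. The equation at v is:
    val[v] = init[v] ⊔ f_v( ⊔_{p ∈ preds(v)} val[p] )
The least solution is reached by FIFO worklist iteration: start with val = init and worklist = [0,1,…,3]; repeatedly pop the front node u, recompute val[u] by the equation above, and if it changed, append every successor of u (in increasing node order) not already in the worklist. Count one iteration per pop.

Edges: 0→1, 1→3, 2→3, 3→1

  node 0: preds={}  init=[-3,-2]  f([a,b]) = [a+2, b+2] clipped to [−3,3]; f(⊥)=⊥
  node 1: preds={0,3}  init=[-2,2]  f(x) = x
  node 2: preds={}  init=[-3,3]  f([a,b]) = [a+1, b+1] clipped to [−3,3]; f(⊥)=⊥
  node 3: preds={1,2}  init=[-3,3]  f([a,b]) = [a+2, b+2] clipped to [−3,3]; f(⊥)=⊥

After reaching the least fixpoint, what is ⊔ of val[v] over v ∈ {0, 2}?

Worklist (4 pops):
  #1 pop 0: in=⊥ → [-3,-2] (no change)
  #2 pop 1: in=[-3,3] → [-3,3] (was [-2,2]); enqueue []
  #3 pop 2: in=⊥ → [-3,3] (no change)
  #4 pop 3: in=[-3,3] → [-3,3] (no change)

Fixpoint:
  val[0] = [-3,-2]
  val[1] = [-3,3]
  val[2] = [-3,3]
  val[3] = [-3,3]

[-3,3]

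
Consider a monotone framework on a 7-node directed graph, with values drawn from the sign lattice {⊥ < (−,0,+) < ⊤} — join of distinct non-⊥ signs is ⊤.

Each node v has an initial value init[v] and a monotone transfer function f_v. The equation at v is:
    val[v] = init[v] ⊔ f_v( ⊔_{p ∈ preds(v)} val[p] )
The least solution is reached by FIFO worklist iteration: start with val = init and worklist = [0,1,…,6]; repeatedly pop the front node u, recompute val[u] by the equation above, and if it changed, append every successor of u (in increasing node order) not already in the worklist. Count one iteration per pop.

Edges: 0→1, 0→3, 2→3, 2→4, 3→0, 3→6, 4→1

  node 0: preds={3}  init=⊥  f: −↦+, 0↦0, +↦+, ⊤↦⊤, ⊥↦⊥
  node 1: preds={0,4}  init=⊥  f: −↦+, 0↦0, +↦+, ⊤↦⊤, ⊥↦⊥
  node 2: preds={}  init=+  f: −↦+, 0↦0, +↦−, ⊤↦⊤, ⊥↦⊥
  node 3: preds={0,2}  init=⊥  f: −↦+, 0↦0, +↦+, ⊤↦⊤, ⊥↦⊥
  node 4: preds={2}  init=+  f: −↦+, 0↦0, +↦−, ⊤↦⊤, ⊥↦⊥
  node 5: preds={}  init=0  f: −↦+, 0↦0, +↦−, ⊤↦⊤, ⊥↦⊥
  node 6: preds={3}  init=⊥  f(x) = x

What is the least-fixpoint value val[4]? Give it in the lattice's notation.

⊤

Worklist (10 pops):
  #1 pop 0: in=⊥ → ⊥ (no change)
  #2 pop 1: in=+ → + (was ⊥); enqueue []
  #3 pop 2: in=⊥ → + (no change)
  #4 pop 3: in=+ → + (was ⊥); enqueue [0]
  #5 pop 4: in=+ → ⊤ (was +); enqueue [1]
  #6 pop 5: in=⊥ → 0 (no change)
  #7 pop 6: in=+ → + (was ⊥); enqueue []
  #8 pop 0: in=+ → + (was ⊥); enqueue [3]
  #9 pop 1: in=⊤ → ⊤ (was +); enqueue []
  #10 pop 3: in=+ → + (no change)

Fixpoint:
  val[0] = +
  val[1] = ⊤
  val[2] = +
  val[3] = +
  val[4] = ⊤
  val[5] = 0
  val[6] = +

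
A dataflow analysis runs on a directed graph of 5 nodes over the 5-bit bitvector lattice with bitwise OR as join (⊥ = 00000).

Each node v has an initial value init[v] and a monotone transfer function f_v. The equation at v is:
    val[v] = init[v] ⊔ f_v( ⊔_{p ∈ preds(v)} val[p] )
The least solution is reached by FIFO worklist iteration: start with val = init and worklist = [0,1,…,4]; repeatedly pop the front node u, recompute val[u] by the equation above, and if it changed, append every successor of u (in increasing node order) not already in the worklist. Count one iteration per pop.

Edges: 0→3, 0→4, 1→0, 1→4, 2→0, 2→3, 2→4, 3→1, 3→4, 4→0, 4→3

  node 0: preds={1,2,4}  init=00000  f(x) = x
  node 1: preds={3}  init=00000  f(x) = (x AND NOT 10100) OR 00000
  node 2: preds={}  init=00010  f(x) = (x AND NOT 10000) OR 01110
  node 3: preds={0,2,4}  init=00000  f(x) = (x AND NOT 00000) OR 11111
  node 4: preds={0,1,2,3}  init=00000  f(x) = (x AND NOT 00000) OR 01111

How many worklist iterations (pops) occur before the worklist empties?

Worklist (10 pops):
  #1 pop 0: in=00010 → 00010 (was 00000); enqueue []
  #2 pop 1: in=00000 → 00000 (no change)
  #3 pop 2: in=00000 → 01110 (was 00010); enqueue [0]
  #4 pop 3: in=01110 → 11111 (was 00000); enqueue [1]
  #5 pop 4: in=11111 → 11111 (was 00000); enqueue [3]
  #6 pop 0: in=11111 → 11111 (was 00010); enqueue [4]
  #7 pop 1: in=11111 → 01011 (was 00000); enqueue [0]
  #8 pop 3: in=11111 → 11111 (no change)
  #9 pop 4: in=11111 → 11111 (no change)
  #10 pop 0: in=11111 → 11111 (no change)

Fixpoint:
  val[0] = 11111
  val[1] = 01011
  val[2] = 01110
  val[3] = 11111
  val[4] = 11111

10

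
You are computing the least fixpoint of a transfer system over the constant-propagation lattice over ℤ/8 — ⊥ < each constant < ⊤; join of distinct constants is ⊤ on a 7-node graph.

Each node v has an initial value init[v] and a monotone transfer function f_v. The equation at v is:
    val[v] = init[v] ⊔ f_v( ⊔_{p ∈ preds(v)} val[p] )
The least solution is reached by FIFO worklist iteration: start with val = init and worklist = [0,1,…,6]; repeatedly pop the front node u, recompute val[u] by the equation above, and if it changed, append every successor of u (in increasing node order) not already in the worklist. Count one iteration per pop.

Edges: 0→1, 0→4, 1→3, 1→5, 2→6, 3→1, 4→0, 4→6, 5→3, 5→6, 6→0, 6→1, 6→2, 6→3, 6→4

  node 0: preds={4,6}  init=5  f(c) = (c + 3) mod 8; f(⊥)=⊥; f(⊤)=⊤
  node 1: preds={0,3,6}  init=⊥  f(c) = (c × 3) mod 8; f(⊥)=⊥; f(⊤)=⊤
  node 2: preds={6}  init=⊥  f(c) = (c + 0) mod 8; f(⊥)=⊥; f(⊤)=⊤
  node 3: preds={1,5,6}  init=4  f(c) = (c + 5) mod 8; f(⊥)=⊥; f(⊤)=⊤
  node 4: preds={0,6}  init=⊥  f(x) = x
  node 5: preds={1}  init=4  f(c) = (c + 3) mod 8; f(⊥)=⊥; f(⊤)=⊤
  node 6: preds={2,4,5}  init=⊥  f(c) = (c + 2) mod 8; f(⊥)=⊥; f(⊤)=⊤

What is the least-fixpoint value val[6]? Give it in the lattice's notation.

⊤

Iteration log — 15 steps:
  step 1. node 0  ⊔preds=⊥  new=5  stable
  step 2. node 1  ⊔preds=⊤  new=⊤  old=⊥  +wl: 
  step 3. node 2  ⊔preds=⊥  new=⊥  stable
  step 4. node 3  ⊔preds=⊤  new=⊤  old=4  +wl: 1
  step 5. node 4  ⊔preds=5  new=5  old=⊥  +wl: 0
  step 6. node 5  ⊔preds=⊤  new=⊤  old=4  +wl: 3
  step 7. node 6  ⊔preds=⊤  new=⊤  old=⊥  +wl: 2,4
  step 8. node 1  ⊔preds=⊤  new=⊤  stable
  step 9. node 0  ⊔preds=⊤  new=⊤  old=5  +wl: 1
  step 10. node 3  ⊔preds=⊤  new=⊤  stable
  step 11. node 2  ⊔preds=⊤  new=⊤  old=⊥  +wl: 6
  step 12. node 4  ⊔preds=⊤  new=⊤  old=5  +wl: 0
  step 13. node 1  ⊔preds=⊤  new=⊤  stable
  step 14. node 6  ⊔preds=⊤  new=⊤  stable
  step 15. node 0  ⊔preds=⊤  new=⊤  stable

Least fixpoint reached:
  node 0: ⊤
  node 1: ⊤
  node 2: ⊤
  node 3: ⊤
  node 4: ⊤
  node 5: ⊤
  node 6: ⊤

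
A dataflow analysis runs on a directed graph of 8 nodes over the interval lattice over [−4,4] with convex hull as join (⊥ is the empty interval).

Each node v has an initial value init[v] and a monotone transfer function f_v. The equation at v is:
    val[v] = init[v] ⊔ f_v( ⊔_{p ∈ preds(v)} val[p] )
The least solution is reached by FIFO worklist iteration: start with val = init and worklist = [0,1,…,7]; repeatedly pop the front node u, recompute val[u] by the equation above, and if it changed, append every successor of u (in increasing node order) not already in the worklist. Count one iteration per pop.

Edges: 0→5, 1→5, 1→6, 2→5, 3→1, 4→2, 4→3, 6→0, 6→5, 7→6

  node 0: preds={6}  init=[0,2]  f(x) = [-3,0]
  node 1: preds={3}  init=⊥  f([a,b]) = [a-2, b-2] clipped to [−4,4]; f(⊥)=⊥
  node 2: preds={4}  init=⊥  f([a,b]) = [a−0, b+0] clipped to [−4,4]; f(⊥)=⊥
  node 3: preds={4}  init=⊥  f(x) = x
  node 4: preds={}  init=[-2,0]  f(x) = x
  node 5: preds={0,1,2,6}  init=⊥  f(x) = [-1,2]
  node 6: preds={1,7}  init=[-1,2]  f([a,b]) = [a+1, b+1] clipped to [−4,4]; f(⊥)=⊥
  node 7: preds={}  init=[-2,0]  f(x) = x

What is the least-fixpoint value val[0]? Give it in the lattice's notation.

[-3,2]

Iteration log — 13 steps:
  step 1. node 0  ⊔preds=[-1,2]  new=[-3,2]  old=[0,2]  +wl: 
  step 2. node 1  ⊔preds=⊥  new=⊥  stable
  step 3. node 2  ⊔preds=[-2,0]  new=[-2,0]  old=⊥  +wl: 
  step 4. node 3  ⊔preds=[-2,0]  new=[-2,0]  old=⊥  +wl: 1
  step 5. node 4  ⊔preds=⊥  new=[-2,0]  stable
  step 6. node 5  ⊔preds=[-3,2]  new=[-1,2]  old=⊥  +wl: 
  step 7. node 6  ⊔preds=[-2,0]  new=[-1,2]  stable
  step 8. node 7  ⊔preds=⊥  new=[-2,0]  stable
  step 9. node 1  ⊔preds=[-2,0]  new=[-4,-2]  old=⊥  +wl: 5,6
  step 10. node 5  ⊔preds=[-4,2]  new=[-1,2]  stable
  step 11. node 6  ⊔preds=[-4,0]  new=[-3,2]  old=[-1,2]  +wl: 0,5
  step 12. node 0  ⊔preds=[-3,2]  new=[-3,2]  stable
  step 13. node 5  ⊔preds=[-4,2]  new=[-1,2]  stable

Least fixpoint reached:
  node 0: [-3,2]
  node 1: [-4,-2]
  node 2: [-2,0]
  node 3: [-2,0]
  node 4: [-2,0]
  node 5: [-1,2]
  node 6: [-3,2]
  node 7: [-2,0]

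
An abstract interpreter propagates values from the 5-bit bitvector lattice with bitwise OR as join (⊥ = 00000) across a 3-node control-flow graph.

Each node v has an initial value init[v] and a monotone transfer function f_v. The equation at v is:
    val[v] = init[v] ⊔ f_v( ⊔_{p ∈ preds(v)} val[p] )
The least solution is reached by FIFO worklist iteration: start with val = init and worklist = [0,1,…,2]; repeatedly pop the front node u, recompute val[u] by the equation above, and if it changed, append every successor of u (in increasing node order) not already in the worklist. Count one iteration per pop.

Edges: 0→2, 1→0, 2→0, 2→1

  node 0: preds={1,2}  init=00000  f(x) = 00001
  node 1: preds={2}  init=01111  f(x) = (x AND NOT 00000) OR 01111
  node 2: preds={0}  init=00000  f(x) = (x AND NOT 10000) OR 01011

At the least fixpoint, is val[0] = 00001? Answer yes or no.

yes

Iteration log — 5 steps:
  step 1. node 0  ⊔preds=01111  new=00001  old=00000  +wl: 
  step 2. node 1  ⊔preds=00000  new=01111  stable
  step 3. node 2  ⊔preds=00001  new=01011  old=00000  +wl: 0,1
  step 4. node 0  ⊔preds=01111  new=00001  stable
  step 5. node 1  ⊔preds=01011  new=01111  stable

Least fixpoint reached:
  node 0: 00001
  node 1: 01111
  node 2: 01011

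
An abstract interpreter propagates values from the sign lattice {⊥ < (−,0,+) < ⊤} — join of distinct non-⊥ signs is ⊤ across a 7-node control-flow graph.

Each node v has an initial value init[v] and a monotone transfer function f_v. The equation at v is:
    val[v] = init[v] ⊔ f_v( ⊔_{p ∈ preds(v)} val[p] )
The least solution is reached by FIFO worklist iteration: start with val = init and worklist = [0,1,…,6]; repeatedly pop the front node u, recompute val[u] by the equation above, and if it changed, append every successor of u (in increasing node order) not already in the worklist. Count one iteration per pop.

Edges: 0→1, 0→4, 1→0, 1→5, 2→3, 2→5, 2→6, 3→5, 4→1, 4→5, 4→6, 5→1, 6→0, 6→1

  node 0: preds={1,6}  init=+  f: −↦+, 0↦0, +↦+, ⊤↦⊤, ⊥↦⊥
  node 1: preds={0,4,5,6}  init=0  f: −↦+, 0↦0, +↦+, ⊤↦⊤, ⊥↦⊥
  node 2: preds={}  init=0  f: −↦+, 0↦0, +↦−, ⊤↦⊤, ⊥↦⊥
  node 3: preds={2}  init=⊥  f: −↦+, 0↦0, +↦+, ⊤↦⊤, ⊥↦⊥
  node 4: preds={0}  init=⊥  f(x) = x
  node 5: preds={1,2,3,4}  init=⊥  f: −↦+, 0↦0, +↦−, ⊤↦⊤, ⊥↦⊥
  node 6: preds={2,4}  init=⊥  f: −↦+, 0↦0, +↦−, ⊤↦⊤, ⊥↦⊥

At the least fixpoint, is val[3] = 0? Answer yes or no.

Worklist (9 pops):
  #1 pop 0: in=0 → ⊤ (was +); enqueue []
  #2 pop 1: in=⊤ → ⊤ (was 0); enqueue [0]
  #3 pop 2: in=⊥ → 0 (no change)
  #4 pop 3: in=0 → 0 (was ⊥); enqueue []
  #5 pop 4: in=⊤ → ⊤ (was ⊥); enqueue [1]
  #6 pop 5: in=⊤ → ⊤ (was ⊥); enqueue []
  #7 pop 6: in=⊤ → ⊤ (was ⊥); enqueue []
  #8 pop 0: in=⊤ → ⊤ (no change)
  #9 pop 1: in=⊤ → ⊤ (no change)

Fixpoint:
  val[0] = ⊤
  val[1] = ⊤
  val[2] = 0
  val[3] = 0
  val[4] = ⊤
  val[5] = ⊤
  val[6] = ⊤

yes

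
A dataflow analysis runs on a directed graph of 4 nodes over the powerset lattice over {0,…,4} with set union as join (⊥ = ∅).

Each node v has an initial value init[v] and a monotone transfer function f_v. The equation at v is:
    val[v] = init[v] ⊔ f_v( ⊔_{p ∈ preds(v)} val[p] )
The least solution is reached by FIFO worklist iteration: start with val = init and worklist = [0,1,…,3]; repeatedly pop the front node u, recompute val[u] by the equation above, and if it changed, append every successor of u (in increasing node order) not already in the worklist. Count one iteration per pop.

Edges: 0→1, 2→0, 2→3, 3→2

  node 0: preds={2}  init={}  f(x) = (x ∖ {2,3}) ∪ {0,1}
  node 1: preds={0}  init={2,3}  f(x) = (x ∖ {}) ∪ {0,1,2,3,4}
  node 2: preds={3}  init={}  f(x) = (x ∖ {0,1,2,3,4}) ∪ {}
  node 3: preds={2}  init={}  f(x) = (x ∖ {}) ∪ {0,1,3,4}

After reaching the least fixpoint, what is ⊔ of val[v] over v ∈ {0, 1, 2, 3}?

Trace (5 dequeues):
  [1] u=0 | in {} | out {0,1} | prev {} | push {}
  [2] u=1 | in {0,1} | out {0,1,2,3,4} | prev {2,3} | push {}
  [3] u=2 | in {} | out {} | ==
  [4] u=3 | in {} | out {0,1,3,4} | prev {} | push {2}
  [5] u=2 | in {0,1,3,4} | out {} | ==

Converged values:
  [0] {0,1}
  [1] {0,1,2,3,4}
  [2] {}
  [3] {0,1,3,4}

{0,1,2,3,4}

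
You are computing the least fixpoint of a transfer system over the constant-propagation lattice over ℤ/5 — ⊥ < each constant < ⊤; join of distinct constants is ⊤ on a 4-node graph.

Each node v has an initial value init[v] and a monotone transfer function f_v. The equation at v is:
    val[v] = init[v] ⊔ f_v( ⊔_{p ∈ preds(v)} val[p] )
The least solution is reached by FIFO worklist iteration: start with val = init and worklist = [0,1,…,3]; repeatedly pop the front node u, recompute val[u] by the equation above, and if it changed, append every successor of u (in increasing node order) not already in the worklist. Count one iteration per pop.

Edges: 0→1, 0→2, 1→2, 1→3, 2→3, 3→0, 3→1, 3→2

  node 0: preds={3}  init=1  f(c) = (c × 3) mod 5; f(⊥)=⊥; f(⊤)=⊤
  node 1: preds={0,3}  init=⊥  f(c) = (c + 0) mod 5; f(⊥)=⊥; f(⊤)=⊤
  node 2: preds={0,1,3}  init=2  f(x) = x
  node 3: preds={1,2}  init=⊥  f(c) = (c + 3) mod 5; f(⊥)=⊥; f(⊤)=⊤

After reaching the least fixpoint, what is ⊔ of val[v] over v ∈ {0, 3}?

⊤

Trace (8 dequeues):
  [1] u=0 | in ⊥ | out 1 | ==
  [2] u=1 | in 1 | out 1 | prev ⊥ | push {}
  [3] u=2 | in 1 | out ⊤ | prev 2 | push {}
  [4] u=3 | in ⊤ | out ⊤ | prev ⊥ | push {0,1,2}
  [5] u=0 | in ⊤ | out ⊤ | prev 1 | push {}
  [6] u=1 | in ⊤ | out ⊤ | prev 1 | push {3}
  [7] u=2 | in ⊤ | out ⊤ | ==
  [8] u=3 | in ⊤ | out ⊤ | ==

Converged values:
  [0] ⊤
  [1] ⊤
  [2] ⊤
  [3] ⊤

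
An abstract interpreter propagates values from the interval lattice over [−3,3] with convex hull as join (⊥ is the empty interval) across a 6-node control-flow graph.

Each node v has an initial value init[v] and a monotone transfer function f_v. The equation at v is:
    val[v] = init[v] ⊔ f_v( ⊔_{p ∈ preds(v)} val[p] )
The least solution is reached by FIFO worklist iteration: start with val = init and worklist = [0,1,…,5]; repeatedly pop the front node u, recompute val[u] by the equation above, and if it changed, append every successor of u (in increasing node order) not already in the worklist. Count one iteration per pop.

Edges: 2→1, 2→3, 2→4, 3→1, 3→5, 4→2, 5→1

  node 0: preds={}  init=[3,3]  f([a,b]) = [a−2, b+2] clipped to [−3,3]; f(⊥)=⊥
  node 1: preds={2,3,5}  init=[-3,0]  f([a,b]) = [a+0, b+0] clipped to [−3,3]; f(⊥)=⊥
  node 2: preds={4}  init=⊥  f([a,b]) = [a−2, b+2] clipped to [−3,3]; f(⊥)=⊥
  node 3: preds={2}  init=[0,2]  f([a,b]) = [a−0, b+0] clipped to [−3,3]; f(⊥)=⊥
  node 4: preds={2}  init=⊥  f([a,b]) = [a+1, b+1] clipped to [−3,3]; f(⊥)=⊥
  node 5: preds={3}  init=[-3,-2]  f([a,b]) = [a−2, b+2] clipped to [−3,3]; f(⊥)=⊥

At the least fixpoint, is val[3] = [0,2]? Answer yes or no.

yes

Worklist (7 pops):
  #1 pop 0: in=⊥ → [3,3] (no change)
  #2 pop 1: in=[-3,2] → [-3,2] (was [-3,0]); enqueue []
  #3 pop 2: in=⊥ → ⊥ (no change)
  #4 pop 3: in=⊥ → [0,2] (no change)
  #5 pop 4: in=⊥ → ⊥ (no change)
  #6 pop 5: in=[0,2] → [-3,3] (was [-3,-2]); enqueue [1]
  #7 pop 1: in=[-3,3] → [-3,3] (was [-3,2]); enqueue []

Fixpoint:
  val[0] = [3,3]
  val[1] = [-3,3]
  val[2] = ⊥
  val[3] = [0,2]
  val[4] = ⊥
  val[5] = [-3,3]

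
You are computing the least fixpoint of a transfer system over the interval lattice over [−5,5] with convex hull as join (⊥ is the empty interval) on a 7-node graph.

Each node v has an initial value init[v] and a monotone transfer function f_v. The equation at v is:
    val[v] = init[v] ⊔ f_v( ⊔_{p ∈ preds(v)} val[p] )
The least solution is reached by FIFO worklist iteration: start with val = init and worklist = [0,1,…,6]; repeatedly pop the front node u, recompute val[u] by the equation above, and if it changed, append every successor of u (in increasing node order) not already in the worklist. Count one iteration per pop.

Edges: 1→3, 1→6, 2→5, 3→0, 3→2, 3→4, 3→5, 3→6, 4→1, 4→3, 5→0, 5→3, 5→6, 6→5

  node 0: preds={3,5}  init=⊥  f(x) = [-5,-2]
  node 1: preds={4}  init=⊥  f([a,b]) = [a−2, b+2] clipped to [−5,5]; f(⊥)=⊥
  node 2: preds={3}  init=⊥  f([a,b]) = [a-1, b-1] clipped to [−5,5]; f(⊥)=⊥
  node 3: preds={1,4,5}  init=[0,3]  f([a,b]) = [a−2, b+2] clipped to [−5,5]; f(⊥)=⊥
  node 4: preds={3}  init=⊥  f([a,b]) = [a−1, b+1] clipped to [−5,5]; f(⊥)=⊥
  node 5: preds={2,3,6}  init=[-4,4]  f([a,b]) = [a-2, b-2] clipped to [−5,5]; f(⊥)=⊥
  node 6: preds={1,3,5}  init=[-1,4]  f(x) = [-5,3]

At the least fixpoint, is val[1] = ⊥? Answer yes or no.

Iteration log — 13 steps:
  step 1. node 0  ⊔preds=[-4,4]  new=[-5,-2]  old=⊥  +wl: 
  step 2. node 1  ⊔preds=⊥  new=⊥  stable
  step 3. node 2  ⊔preds=[0,3]  new=[-1,2]  old=⊥  +wl: 
  step 4. node 3  ⊔preds=[-4,4]  new=[-5,5]  old=[0,3]  +wl: 0,2
  step 5. node 4  ⊔preds=[-5,5]  new=[-5,5]  old=⊥  +wl: 1,3
  step 6. node 5  ⊔preds=[-5,5]  new=[-5,4]  old=[-4,4]  +wl: 
  step 7. node 6  ⊔preds=[-5,5]  new=[-5,4]  old=[-1,4]  +wl: 5
  step 8. node 0  ⊔preds=[-5,5]  new=[-5,-2]  stable
  step 9. node 2  ⊔preds=[-5,5]  new=[-5,4]  old=[-1,2]  +wl: 
  step 10. node 1  ⊔preds=[-5,5]  new=[-5,5]  old=⊥  +wl: 6
  step 11. node 3  ⊔preds=[-5,5]  new=[-5,5]  stable
  step 12. node 5  ⊔preds=[-5,5]  new=[-5,4]  stable
  step 13. node 6  ⊔preds=[-5,5]  new=[-5,4]  stable

Least fixpoint reached:
  node 0: [-5,-2]
  node 1: [-5,5]
  node 2: [-5,4]
  node 3: [-5,5]
  node 4: [-5,5]
  node 5: [-5,4]
  node 6: [-5,4]

no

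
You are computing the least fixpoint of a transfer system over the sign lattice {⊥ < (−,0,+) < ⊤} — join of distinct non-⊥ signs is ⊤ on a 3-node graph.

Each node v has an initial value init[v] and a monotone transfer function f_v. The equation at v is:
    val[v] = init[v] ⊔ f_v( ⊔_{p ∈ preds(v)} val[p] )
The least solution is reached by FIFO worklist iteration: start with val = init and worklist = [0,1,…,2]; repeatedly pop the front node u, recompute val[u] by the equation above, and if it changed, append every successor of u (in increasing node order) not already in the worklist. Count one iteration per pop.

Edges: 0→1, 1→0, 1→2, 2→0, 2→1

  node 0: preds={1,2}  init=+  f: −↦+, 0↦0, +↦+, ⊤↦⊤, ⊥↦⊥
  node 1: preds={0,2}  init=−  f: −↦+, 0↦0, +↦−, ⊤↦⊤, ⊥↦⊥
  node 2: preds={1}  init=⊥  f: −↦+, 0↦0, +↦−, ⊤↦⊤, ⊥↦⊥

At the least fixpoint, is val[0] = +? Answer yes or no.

Iteration log — 9 steps:
  step 1. node 0  ⊔preds=−  new=+  stable
  step 2. node 1  ⊔preds=+  new=−  stable
  step 3. node 2  ⊔preds=−  new=+  old=⊥  +wl: 0,1
  step 4. node 0  ⊔preds=⊤  new=⊤  old=+  +wl: 
  step 5. node 1  ⊔preds=⊤  new=⊤  old=−  +wl: 0,2
  step 6. node 0  ⊔preds=⊤  new=⊤  stable
  step 7. node 2  ⊔preds=⊤  new=⊤  old=+  +wl: 0,1
  step 8. node 0  ⊔preds=⊤  new=⊤  stable
  step 9. node 1  ⊔preds=⊤  new=⊤  stable

Least fixpoint reached:
  node 0: ⊤
  node 1: ⊤
  node 2: ⊤

no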